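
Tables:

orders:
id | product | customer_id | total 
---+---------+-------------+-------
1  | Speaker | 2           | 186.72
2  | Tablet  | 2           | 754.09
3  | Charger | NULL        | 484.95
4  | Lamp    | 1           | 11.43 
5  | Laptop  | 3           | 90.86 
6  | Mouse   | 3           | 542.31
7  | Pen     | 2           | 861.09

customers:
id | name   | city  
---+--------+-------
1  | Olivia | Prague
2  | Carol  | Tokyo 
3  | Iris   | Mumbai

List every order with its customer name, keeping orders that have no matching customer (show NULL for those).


LEFT JOIN keeps every row from orders (the left table); where customer_id has no match in customers, the customer columns become NULL. Walk through each order:
  - order 1 (Speaker): customer_id=2 -> matches Carol
  - order 2 (Tablet): customer_id=2 -> matches Carol
  - order 3 (Charger): customer_id=NULL, no match -> kept with NULL
  - order 4 (Lamp): customer_id=1 -> matches Olivia
  - order 5 (Laptop): customer_id=3 -> matches Iris
  - order 6 (Mouse): customer_id=3 -> matches Iris
  - order 7 (Pen): customer_id=2 -> matches Carol
All 7 rows appear; 1 has NULL customer.

SQL:
SELECT a.product, b.name AS customer
FROM orders a
LEFT JOIN customers b ON a.customer_id = b.id

Result:
product | customer
--------+---------
Speaker | Carol   
Tablet  | Carol   
Charger | NULL    
Lamp    | Olivia  
Laptop  | Iris    
Mouse   | Iris    
Pen     | Carol   


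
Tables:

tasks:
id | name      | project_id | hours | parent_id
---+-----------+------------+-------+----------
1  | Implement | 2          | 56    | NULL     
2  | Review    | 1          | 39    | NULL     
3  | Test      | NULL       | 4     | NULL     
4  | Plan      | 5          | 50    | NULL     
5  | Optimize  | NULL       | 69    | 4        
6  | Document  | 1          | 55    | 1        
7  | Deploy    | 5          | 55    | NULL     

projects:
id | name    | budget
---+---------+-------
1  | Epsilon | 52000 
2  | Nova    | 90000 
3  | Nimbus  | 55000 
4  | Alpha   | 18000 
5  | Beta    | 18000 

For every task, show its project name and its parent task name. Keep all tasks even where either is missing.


Two LEFT JOINs from the same base table tasks: one to projects via project_id, one to tasks itself via parent_id. Both are LEFT so every task is preserved.
Match against projects:
  - task 1 (Implement): project_id=2 -> matches Nova
  - task 2 (Review): project_id=1 -> matches Epsilon
  - task 3 (Test): project_id=NULL, no match -> kept with NULL
  - task 4 (Plan): project_id=5 -> matches Beta
  - task 5 (Optimize): project_id=NULL, no match -> kept with NULL
  - task 6 (Document): project_id=1 -> matches Epsilon
  - task 7 (Deploy): project_id=5 -> matches Beta
Match against tasks (self):
  - task 1 (Implement): parent_id=NULL -> NULL
  - task 2 (Review): parent_id=NULL -> NULL
  - task 3 (Test): parent_id=NULL -> NULL
  - task 4 (Plan): parent_id=NULL -> NULL
  - task 5 (Optimize): parent_id=4 -> Plan
  - task 6 (Document): parent_id=1 -> Implement
  - task 7 (Deploy): parent_id=NULL -> NULL

SQL:
SELECT a.name, b.name AS project, c.name AS parent
FROM tasks a
LEFT JOIN projects b ON a.project_id = b.id
LEFT JOIN tasks c ON a.parent_id = c.id

Result:
name      | project | parent   
----------+---------+----------
Implement | Nova    | NULL     
Review    | Epsilon | NULL     
Test      | NULL    | NULL     
Plan      | Beta    | NULL     
Optimize  | NULL    | Plan     
Document  | Epsilon | Implement
Deploy    | Beta    | NULL     


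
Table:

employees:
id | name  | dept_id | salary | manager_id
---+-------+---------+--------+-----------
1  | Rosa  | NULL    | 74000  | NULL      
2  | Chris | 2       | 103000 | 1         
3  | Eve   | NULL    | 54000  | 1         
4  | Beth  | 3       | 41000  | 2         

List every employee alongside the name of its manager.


This is a self-join: employees is joined to a second copy of itself, matching each row's manager_id to another row's id. Use LEFT JOIN so rows with manager_id=NULL are kept.
  - employee 1 (Rosa): manager_id=NULL -> NULL
  - employee 2 (Chris): manager_id=1 -> Rosa
  - employee 3 (Eve): manager_id=1 -> Rosa
  - employee 4 (Beth): manager_id=2 -> Chris

SQL:
SELECT a.name AS item, b.name AS manager
FROM employees a
LEFT JOIN employees b ON a.manager_id = b.id

Result:
item  | manager
------+--------
Rosa  | NULL   
Chris | Rosa   
Eve   | Rosa   
Beth  | Chris  


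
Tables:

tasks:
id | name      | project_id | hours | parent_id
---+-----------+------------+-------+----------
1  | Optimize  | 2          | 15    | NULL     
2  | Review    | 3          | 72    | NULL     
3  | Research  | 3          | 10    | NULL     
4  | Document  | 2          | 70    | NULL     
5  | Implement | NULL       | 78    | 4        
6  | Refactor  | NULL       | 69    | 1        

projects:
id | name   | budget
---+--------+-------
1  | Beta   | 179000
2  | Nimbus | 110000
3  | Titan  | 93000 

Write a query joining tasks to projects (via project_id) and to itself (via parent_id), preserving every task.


Two LEFT JOINs from the same base table tasks: one to projects via project_id, one to tasks itself via parent_id. Both are LEFT so every task is preserved.
Match against projects:
  - task 1 (Optimize): project_id=2 -> matches Nimbus
  - task 2 (Review): project_id=3 -> matches Titan
  - task 3 (Research): project_id=3 -> matches Titan
  - task 4 (Document): project_id=2 -> matches Nimbus
  - task 5 (Implement): project_id=NULL, no match -> kept with NULL
  - task 6 (Refactor): project_id=NULL, no match -> kept with NULL
Match against tasks (self):
  - task 1 (Optimize): parent_id=NULL -> NULL
  - task 2 (Review): parent_id=NULL -> NULL
  - task 3 (Research): parent_id=NULL -> NULL
  - task 4 (Document): parent_id=NULL -> NULL
  - task 5 (Implement): parent_id=4 -> Document
  - task 6 (Refactor): parent_id=1 -> Optimize

SQL:
SELECT a.name, b.name AS project, c.name AS parent
FROM tasks a
LEFT JOIN projects b ON a.project_id = b.id
LEFT JOIN tasks c ON a.parent_id = c.id

Result:
name      | project | parent  
----------+---------+---------
Optimize  | Nimbus  | NULL    
Review    | Titan   | NULL    
Research  | Titan   | NULL    
Document  | Nimbus  | NULL    
Implement | NULL    | Document
Refactor  | NULL    | Optimize


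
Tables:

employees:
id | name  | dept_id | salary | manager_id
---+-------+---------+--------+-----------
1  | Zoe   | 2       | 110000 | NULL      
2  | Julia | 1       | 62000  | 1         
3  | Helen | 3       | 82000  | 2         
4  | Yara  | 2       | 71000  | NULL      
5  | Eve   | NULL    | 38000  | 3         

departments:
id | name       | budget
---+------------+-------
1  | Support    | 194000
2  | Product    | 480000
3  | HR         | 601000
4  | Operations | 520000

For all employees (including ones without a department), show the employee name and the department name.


LEFT JOIN keeps every row from employees (the left table); where dept_id has no match in departments, the department columns become NULL. Walk through each employee:
  - employee 1 (Zoe): dept_id=2 -> matches Product
  - employee 2 (Julia): dept_id=1 -> matches Support
  - employee 3 (Helen): dept_id=3 -> matches HR
  - employee 4 (Yara): dept_id=2 -> matches Product
  - employee 5 (Eve): dept_id=NULL, no match -> kept with NULL
All 5 rows appear; 1 has NULL department.

SQL:
SELECT a.name, b.name AS department
FROM employees a
LEFT JOIN departments b ON a.dept_id = b.id

Result:
name  | department
------+-----------
Zoe   | Product   
Julia | Support   
Helen | HR        
Yara  | Product   
Eve   | NULL      


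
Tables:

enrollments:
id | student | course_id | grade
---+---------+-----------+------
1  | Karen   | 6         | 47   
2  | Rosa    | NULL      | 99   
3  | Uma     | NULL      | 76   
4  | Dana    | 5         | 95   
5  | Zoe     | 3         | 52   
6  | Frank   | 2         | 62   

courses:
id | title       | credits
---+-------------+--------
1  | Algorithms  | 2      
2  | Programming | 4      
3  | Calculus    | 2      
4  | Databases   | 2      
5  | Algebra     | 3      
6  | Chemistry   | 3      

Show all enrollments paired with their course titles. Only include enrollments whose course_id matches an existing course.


INNER JOIN keeps only enrollments rows whose course_id matches an id in courses. Walk through each enrollment:
  - enrollment 1 (Karen): course_id=6 -> matches Chemistry
  - enrollment 2 (Rosa): course_id=NULL, no match -> dropped
  - enrollment 3 (Uma): course_id=NULL, no match -> dropped
  - enrollment 4 (Dana): course_id=5 -> matches Algebra
  - enrollment 5 (Zoe): course_id=3 -> matches Calculus
  - enrollment 6 (Frank): course_id=2 -> matches Programming
So 2 of 6 rows are dropped.

SQL:
SELECT a.student, b.title AS course
FROM enrollments a
INNER JOIN courses b ON a.course_id = b.id

Result:
student | course     
--------+------------
Karen   | Chemistry  
Dana    | Algebra    
Zoe     | Calculus   
Frank   | Programming


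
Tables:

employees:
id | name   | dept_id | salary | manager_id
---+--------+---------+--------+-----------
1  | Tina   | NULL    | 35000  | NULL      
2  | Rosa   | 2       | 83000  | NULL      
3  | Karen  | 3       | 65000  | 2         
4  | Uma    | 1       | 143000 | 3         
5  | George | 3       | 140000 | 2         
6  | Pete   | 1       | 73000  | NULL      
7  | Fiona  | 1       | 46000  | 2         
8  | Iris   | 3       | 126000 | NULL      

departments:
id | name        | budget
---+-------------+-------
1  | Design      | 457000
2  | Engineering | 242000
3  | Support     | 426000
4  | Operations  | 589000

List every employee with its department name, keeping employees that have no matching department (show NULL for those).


LEFT JOIN keeps every row from employees (the left table); where dept_id has no match in departments, the department columns become NULL. Walk through each employee:
  - employee 1 (Tina): dept_id=NULL, no match -> kept with NULL
  - employee 2 (Rosa): dept_id=2 -> matches Engineering
  - employee 3 (Karen): dept_id=3 -> matches Support
  - employee 4 (Uma): dept_id=1 -> matches Design
  - employee 5 (George): dept_id=3 -> matches Support
  - employee 6 (Pete): dept_id=1 -> matches Design
  - employee 7 (Fiona): dept_id=1 -> matches Design
  - employee 8 (Iris): dept_id=3 -> matches Support
All 8 rows appear; 1 has NULL department.

SQL:
SELECT a.name, b.name AS department
FROM employees a
LEFT JOIN departments b ON a.dept_id = b.id

Result:
name   | department 
-------+------------
Tina   | NULL       
Rosa   | Engineering
Karen  | Support    
Uma    | Design     
George | Support    
Pete   | Design     
Fiona  | Design     
Iris   | Support    


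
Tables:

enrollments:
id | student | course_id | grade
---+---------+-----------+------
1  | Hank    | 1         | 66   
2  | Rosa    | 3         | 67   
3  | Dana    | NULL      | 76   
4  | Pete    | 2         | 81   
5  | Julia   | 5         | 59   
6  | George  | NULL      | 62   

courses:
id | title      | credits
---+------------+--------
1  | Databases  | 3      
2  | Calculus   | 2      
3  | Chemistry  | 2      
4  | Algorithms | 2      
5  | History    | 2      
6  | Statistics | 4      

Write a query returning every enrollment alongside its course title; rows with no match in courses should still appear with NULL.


LEFT JOIN keeps every row from enrollments (the left table); where course_id has no match in courses, the course columns become NULL. Walk through each enrollment:
  - enrollment 1 (Hank): course_id=1 -> matches Databases
  - enrollment 2 (Rosa): course_id=3 -> matches Chemistry
  - enrollment 3 (Dana): course_id=NULL, no match -> kept with NULL
  - enrollment 4 (Pete): course_id=2 -> matches Calculus
  - enrollment 5 (Julia): course_id=5 -> matches History
  - enrollment 6 (George): course_id=NULL, no match -> kept with NULL
All 6 rows appear; 2 have NULL course.

SQL:
SELECT a.student, b.title AS course
FROM enrollments a
LEFT JOIN courses b ON a.course_id = b.id

Result:
student | course   
--------+----------
Hank    | Databases
Rosa    | Chemistry
Dana    | NULL     
Pete    | Calculus 
Julia   | History  
George  | NULL     


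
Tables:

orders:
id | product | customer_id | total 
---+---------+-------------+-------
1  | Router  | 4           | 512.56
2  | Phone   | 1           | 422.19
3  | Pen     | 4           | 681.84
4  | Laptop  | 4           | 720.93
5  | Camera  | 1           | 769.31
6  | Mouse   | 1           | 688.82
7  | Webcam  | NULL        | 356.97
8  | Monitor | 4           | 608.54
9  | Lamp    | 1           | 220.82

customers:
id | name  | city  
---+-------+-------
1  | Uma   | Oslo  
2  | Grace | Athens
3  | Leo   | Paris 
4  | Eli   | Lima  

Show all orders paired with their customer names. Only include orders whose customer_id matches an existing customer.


INNER JOIN keeps only orders rows whose customer_id matches an id in customers. Walk through each order:
  - order 1 (Router): customer_id=4 -> matches Eli
  - order 2 (Phone): customer_id=1 -> matches Uma
  - order 3 (Pen): customer_id=4 -> matches Eli
  - order 4 (Laptop): customer_id=4 -> matches Eli
  - order 5 (Camera): customer_id=1 -> matches Uma
  - order 6 (Mouse): customer_id=1 -> matches Uma
  - order 7 (Webcam): customer_id=NULL, no match -> dropped
  - order 8 (Monitor): customer_id=4 -> matches Eli
  - order 9 (Lamp): customer_id=1 -> matches Uma
So 1 of 9 rows is dropped.

SQL:
SELECT a.product, b.name AS customer
FROM orders a
INNER JOIN customers b ON a.customer_id = b.id

Result:
product | customer
--------+---------
Router  | Eli     
Phone   | Uma     
Pen     | Eli     
Laptop  | Eli     
Camera  | Uma     
Mouse   | Uma     
Monitor | Eli     
Lamp    | Uma     


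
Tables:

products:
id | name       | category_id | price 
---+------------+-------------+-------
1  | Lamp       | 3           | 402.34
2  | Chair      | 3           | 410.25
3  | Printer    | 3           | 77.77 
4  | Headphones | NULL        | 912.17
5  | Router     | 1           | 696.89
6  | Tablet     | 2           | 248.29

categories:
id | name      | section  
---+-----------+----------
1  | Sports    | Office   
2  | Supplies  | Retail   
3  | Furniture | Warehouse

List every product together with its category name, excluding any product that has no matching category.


INNER JOIN keeps only products rows whose category_id matches an id in categories. Walk through each product:
  - product 1 (Lamp): category_id=3 -> matches Furniture
  - product 2 (Chair): category_id=3 -> matches Furniture
  - product 3 (Printer): category_id=3 -> matches Furniture
  - product 4 (Headphones): category_id=NULL, no match -> dropped
  - product 5 (Router): category_id=1 -> matches Sports
  - product 6 (Tablet): category_id=2 -> matches Supplies
So 1 of 6 rows is dropped.

SQL:
SELECT a.name, b.name AS category
FROM products a
INNER JOIN categories b ON a.category_id = b.id

Result:
name    | category 
--------+----------
Lamp    | Furniture
Chair   | Furniture
Printer | Furniture
Router  | Sports   
Tablet  | Supplies 


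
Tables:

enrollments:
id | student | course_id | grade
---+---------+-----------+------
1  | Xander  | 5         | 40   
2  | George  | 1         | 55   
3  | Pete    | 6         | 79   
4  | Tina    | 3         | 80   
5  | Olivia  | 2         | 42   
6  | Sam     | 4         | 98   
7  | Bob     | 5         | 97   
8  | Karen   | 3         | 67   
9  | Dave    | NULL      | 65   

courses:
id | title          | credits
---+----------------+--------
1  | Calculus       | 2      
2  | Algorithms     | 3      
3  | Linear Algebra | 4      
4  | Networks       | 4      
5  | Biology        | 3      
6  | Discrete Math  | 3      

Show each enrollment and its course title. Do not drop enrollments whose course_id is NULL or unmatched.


LEFT JOIN keeps every row from enrollments (the left table); where course_id has no match in courses, the course columns become NULL. Walk through each enrollment:
  - enrollment 1 (Xander): course_id=5 -> matches Biology
  - enrollment 2 (George): course_id=1 -> matches Calculus
  - enrollment 3 (Pete): course_id=6 -> matches Discrete Math
  - enrollment 4 (Tina): course_id=3 -> matches Linear Algebra
  - enrollment 5 (Olivia): course_id=2 -> matches Algorithms
  - enrollment 6 (Sam): course_id=4 -> matches Networks
  - enrollment 7 (Bob): course_id=5 -> matches Biology
  - enrollment 8 (Karen): course_id=3 -> matches Linear Algebra
  - enrollment 9 (Dave): course_id=NULL, no match -> kept with NULL
All 9 rows appear; 1 has NULL course.

SQL:
SELECT a.student, b.title AS course
FROM enrollments a
LEFT JOIN courses b ON a.course_id = b.id

Result:
student | course        
--------+---------------
Xander  | Biology       
George  | Calculus      
Pete    | Discrete Math 
Tina    | Linear Algebra
Olivia  | Algorithms    
Sam     | Networks      
Bob     | Biology       
Karen   | Linear Algebra
Dave    | NULL          


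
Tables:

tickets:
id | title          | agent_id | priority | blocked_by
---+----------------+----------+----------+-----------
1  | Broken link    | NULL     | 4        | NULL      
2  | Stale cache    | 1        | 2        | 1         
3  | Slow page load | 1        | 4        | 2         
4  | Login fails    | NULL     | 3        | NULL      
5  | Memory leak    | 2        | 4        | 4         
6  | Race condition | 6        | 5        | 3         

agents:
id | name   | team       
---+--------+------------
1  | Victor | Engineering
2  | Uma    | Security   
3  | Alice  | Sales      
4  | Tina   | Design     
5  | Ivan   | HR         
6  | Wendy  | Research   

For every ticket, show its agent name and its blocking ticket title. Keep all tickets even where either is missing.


Two LEFT JOINs from the same base table tickets: one to agents via agent_id, one to tickets itself via blocked_by. Both are LEFT so every ticket is preserved.
Match against agents:
  - ticket 1 (Broken link): agent_id=NULL, no match -> kept with NULL
  - ticket 2 (Stale cache): agent_id=1 -> matches Victor
  - ticket 3 (Slow page load): agent_id=1 -> matches Victor
  - ticket 4 (Login fails): agent_id=NULL, no match -> kept with NULL
  - ticket 5 (Memory leak): agent_id=2 -> matches Uma
  - ticket 6 (Race condition): agent_id=6 -> matches Wendy
Match against tickets (self):
  - ticket 1 (Broken link): blocked_by=NULL -> NULL
  - ticket 2 (Stale cache): blocked_by=1 -> Broken link
  - ticket 3 (Slow page load): blocked_by=2 -> Stale cache
  - ticket 4 (Login fails): blocked_by=NULL -> NULL
  - ticket 5 (Memory leak): blocked_by=4 -> Login fails
  - ticket 6 (Race condition): blocked_by=3 -> Slow page load

SQL:
SELECT a.title, b.name AS agent, c.title AS blocked_by
FROM tickets a
LEFT JOIN agents b ON a.agent_id = b.id
LEFT JOIN tickets c ON a.blocked_by = c.id

Result:
title          | agent  | blocked_by    
---------------+--------+---------------
Broken link    | NULL   | NULL          
Stale cache    | Victor | Broken link   
Slow page load | Victor | Stale cache   
Login fails    | NULL   | NULL          
Memory leak    | Uma    | Login fails   
Race condition | Wendy  | Slow page load


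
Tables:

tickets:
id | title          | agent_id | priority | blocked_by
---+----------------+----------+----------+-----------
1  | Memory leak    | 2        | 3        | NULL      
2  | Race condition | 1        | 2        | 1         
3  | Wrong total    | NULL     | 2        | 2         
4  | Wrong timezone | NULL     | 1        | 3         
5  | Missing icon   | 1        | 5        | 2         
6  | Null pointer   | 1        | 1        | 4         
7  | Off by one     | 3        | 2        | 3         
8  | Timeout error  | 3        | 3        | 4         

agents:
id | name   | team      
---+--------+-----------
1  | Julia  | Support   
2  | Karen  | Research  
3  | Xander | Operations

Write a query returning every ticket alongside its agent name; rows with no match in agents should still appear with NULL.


LEFT JOIN keeps every row from tickets (the left table); where agent_id has no match in agents, the agent columns become NULL. Walk through each ticket:
  - ticket 1 (Memory leak): agent_id=2 -> matches Karen
  - ticket 2 (Race condition): agent_id=1 -> matches Julia
  - ticket 3 (Wrong total): agent_id=NULL, no match -> kept with NULL
  - ticket 4 (Wrong timezone): agent_id=NULL, no match -> kept with NULL
  - ticket 5 (Missing icon): agent_id=1 -> matches Julia
  - ticket 6 (Null pointer): agent_id=1 -> matches Julia
  - ticket 7 (Off by one): agent_id=3 -> matches Xander
  - ticket 8 (Timeout error): agent_id=3 -> matches Xander
All 8 rows appear; 2 have NULL agent.

SQL:
SELECT a.title, b.name AS agent
FROM tickets a
LEFT JOIN agents b ON a.agent_id = b.id

Result:
title          | agent 
---------------+-------
Memory leak    | Karen 
Race condition | Julia 
Wrong total    | NULL  
Wrong timezone | NULL  
Missing icon   | Julia 
Null pointer   | Julia 
Off by one     | Xander
Timeout error  | Xander


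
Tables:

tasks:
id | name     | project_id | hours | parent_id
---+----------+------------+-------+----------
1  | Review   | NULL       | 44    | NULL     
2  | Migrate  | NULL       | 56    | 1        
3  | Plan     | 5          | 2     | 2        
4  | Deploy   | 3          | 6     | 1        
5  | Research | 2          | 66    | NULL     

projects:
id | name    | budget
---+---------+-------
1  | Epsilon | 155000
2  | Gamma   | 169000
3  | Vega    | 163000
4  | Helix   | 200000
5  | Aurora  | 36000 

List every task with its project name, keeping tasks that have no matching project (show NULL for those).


LEFT JOIN keeps every row from tasks (the left table); where project_id has no match in projects, the project columns become NULL. Walk through each task:
  - task 1 (Review): project_id=NULL, no match -> kept with NULL
  - task 2 (Migrate): project_id=NULL, no match -> kept with NULL
  - task 3 (Plan): project_id=5 -> matches Aurora
  - task 4 (Deploy): project_id=3 -> matches Vega
  - task 5 (Research): project_id=2 -> matches Gamma
All 5 rows appear; 2 have NULL project.

SQL:
SELECT a.name, b.name AS project
FROM tasks a
LEFT JOIN projects b ON a.project_id = b.id

Result:
name     | project
---------+--------
Review   | NULL   
Migrate  | NULL   
Plan     | Aurora 
Deploy   | Vega   
Research | Gamma  


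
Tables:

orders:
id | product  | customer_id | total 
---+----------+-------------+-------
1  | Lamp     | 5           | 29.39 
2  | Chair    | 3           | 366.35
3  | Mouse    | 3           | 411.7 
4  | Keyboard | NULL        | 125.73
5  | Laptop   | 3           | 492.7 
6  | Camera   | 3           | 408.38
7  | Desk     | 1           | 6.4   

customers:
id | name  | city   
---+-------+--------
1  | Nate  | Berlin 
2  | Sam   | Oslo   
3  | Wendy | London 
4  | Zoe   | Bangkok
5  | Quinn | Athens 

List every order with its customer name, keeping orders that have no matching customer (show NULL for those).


LEFT JOIN keeps every row from orders (the left table); where customer_id has no match in customers, the customer columns become NULL. Walk through each order:
  - order 1 (Lamp): customer_id=5 -> matches Quinn
  - order 2 (Chair): customer_id=3 -> matches Wendy
  - order 3 (Mouse): customer_id=3 -> matches Wendy
  - order 4 (Keyboard): customer_id=NULL, no match -> kept with NULL
  - order 5 (Laptop): customer_id=3 -> matches Wendy
  - order 6 (Camera): customer_id=3 -> matches Wendy
  - order 7 (Desk): customer_id=1 -> matches Nate
All 7 rows appear; 1 has NULL customer.

SQL:
SELECT a.product, b.name AS customer
FROM orders a
LEFT JOIN customers b ON a.customer_id = b.id

Result:
product  | customer
---------+---------
Lamp     | Quinn   
Chair    | Wendy   
Mouse    | Wendy   
Keyboard | NULL    
Laptop   | Wendy   
Camera   | Wendy   
Desk     | Nate    


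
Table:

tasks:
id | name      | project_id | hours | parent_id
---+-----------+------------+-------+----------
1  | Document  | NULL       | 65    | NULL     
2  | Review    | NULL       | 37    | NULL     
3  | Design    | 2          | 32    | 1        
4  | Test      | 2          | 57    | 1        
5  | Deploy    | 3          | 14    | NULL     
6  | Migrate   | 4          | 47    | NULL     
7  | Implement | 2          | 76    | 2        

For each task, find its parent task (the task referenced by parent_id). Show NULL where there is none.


This is a self-join: tasks is joined to a second copy of itself, matching each row's parent_id to another row's id. Use LEFT JOIN so rows with parent_id=NULL are kept.
  - task 1 (Document): parent_id=NULL -> NULL
  - task 2 (Review): parent_id=NULL -> NULL
  - task 3 (Design): parent_id=1 -> Document
  - task 4 (Test): parent_id=1 -> Document
  - task 5 (Deploy): parent_id=NULL -> NULL
  - task 6 (Migrate): parent_id=NULL -> NULL
  - task 7 (Implement): parent_id=2 -> Review

SQL:
SELECT a.name AS item, b.name AS parent
FROM tasks a
LEFT JOIN tasks b ON a.parent_id = b.id

Result:
item      | parent  
----------+---------
Document  | NULL    
Review    | NULL    
Design    | Document
Test      | Document
Deploy    | NULL    
Migrate   | NULL    
Implement | Review  


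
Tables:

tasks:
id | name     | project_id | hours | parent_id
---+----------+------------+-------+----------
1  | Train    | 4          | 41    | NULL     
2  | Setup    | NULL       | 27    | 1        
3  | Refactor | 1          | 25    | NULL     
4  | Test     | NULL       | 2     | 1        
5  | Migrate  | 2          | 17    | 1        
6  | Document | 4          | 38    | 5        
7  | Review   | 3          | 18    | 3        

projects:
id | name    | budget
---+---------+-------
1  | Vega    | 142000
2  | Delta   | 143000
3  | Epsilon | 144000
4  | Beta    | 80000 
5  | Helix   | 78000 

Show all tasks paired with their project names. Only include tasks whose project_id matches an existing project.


INNER JOIN keeps only tasks rows whose project_id matches an id in projects. Walk through each task:
  - task 1 (Train): project_id=4 -> matches Beta
  - task 2 (Setup): project_id=NULL, no match -> dropped
  - task 3 (Refactor): project_id=1 -> matches Vega
  - task 4 (Test): project_id=NULL, no match -> dropped
  - task 5 (Migrate): project_id=2 -> matches Delta
  - task 6 (Document): project_id=4 -> matches Beta
  - task 7 (Review): project_id=3 -> matches Epsilon
So 2 of 7 rows are dropped.

SQL:
SELECT a.name, b.name AS project
FROM tasks a
INNER JOIN projects b ON a.project_id = b.id

Result:
name     | project
---------+--------
Train    | Beta   
Refactor | Vega   
Migrate  | Delta  
Document | Beta   
Review   | Epsilon


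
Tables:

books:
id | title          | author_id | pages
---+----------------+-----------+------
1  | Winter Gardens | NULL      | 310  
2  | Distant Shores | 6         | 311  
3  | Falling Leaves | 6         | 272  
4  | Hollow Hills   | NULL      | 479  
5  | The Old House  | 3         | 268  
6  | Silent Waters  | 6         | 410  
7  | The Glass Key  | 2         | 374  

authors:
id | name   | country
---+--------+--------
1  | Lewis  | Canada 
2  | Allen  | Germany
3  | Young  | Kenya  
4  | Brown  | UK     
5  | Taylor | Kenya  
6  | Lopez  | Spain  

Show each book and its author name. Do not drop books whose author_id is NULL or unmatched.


LEFT JOIN keeps every row from books (the left table); where author_id has no match in authors, the author columns become NULL. Walk through each book:
  - book 1 (Winter Gardens): author_id=NULL, no match -> kept with NULL
  - book 2 (Distant Shores): author_id=6 -> matches Lopez
  - book 3 (Falling Leaves): author_id=6 -> matches Lopez
  - book 4 (Hollow Hills): author_id=NULL, no match -> kept with NULL
  - book 5 (The Old House): author_id=3 -> matches Young
  - book 6 (Silent Waters): author_id=6 -> matches Lopez
  - book 7 (The Glass Key): author_id=2 -> matches Allen
All 7 rows appear; 2 have NULL author.

SQL:
SELECT a.title, b.name AS author
FROM books a
LEFT JOIN authors b ON a.author_id = b.id

Result:
title          | author
---------------+-------
Winter Gardens | NULL  
Distant Shores | Lopez 
Falling Leaves | Lopez 
Hollow Hills   | NULL  
The Old House  | Young 
Silent Waters  | Lopez 
The Glass Key  | Allen 


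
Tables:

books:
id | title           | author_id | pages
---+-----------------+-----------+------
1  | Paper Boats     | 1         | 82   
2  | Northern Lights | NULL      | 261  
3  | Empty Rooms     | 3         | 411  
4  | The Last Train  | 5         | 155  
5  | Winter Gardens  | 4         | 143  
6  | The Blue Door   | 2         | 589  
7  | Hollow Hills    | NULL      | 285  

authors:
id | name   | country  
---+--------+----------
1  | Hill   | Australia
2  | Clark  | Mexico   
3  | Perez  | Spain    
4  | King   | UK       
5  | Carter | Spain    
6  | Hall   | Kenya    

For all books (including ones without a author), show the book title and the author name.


LEFT JOIN keeps every row from books (the left table); where author_id has no match in authors, the author columns become NULL. Walk through each book:
  - book 1 (Paper Boats): author_id=1 -> matches Hill
  - book 2 (Northern Lights): author_id=NULL, no match -> kept with NULL
  - book 3 (Empty Rooms): author_id=3 -> matches Perez
  - book 4 (The Last Train): author_id=5 -> matches Carter
  - book 5 (Winter Gardens): author_id=4 -> matches King
  - book 6 (The Blue Door): author_id=2 -> matches Clark
  - book 7 (Hollow Hills): author_id=NULL, no match -> kept with NULL
All 7 rows appear; 2 have NULL author.

SQL:
SELECT a.title, b.name AS author
FROM books a
LEFT JOIN authors b ON a.author_id = b.id

Result:
title           | author
----------------+-------
Paper Boats     | Hill  
Northern Lights | NULL  
Empty Rooms     | Perez 
The Last Train  | Carter
Winter Gardens  | King  
The Blue Door   | Clark 
Hollow Hills    | NULL  


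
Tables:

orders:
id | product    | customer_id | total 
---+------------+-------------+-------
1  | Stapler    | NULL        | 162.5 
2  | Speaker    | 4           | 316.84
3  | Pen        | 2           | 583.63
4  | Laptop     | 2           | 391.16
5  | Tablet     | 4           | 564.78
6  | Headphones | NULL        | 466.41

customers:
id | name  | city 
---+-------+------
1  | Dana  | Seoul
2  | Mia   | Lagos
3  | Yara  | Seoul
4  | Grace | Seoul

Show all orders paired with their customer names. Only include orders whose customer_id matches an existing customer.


INNER JOIN keeps only orders rows whose customer_id matches an id in customers. Walk through each order:
  - order 1 (Stapler): customer_id=NULL, no match -> dropped
  - order 2 (Speaker): customer_id=4 -> matches Grace
  - order 3 (Pen): customer_id=2 -> matches Mia
  - order 4 (Laptop): customer_id=2 -> matches Mia
  - order 5 (Tablet): customer_id=4 -> matches Grace
  - order 6 (Headphones): customer_id=NULL, no match -> dropped
So 2 of 6 rows are dropped.

SQL:
SELECT a.product, b.name AS customer
FROM orders a
INNER JOIN customers b ON a.customer_id = b.id

Result:
product | customer
--------+---------
Speaker | Grace   
Pen     | Mia     
Laptop  | Mia     
Tablet  | Grace   


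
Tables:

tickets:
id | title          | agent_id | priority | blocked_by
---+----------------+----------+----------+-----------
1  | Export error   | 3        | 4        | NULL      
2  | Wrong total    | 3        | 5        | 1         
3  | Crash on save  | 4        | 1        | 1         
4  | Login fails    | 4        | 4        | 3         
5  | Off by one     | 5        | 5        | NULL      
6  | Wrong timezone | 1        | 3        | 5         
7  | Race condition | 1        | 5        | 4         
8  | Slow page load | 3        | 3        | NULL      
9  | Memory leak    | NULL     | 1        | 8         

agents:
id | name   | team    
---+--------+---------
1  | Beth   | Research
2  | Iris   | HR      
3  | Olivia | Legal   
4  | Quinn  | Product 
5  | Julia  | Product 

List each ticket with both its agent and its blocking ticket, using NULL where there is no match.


Two LEFT JOINs from the same base table tickets: one to agents via agent_id, one to tickets itself via blocked_by. Both are LEFT so every ticket is preserved.
Match against agents:
  - ticket 1 (Export error): agent_id=3 -> matches Olivia
  - ticket 2 (Wrong total): agent_id=3 -> matches Olivia
  - ticket 3 (Crash on save): agent_id=4 -> matches Quinn
  - ticket 4 (Login fails): agent_id=4 -> matches Quinn
  - ticket 5 (Off by one): agent_id=5 -> matches Julia
  - ticket 6 (Wrong timezone): agent_id=1 -> matches Beth
  - ticket 7 (Race condition): agent_id=1 -> matches Beth
  - ticket 8 (Slow page load): agent_id=3 -> matches Olivia
  - ticket 9 (Memory leak): agent_id=NULL, no match -> kept with NULL
Match against tickets (self):
  - ticket 1 (Export error): blocked_by=NULL -> NULL
  - ticket 2 (Wrong total): blocked_by=1 -> Export error
  - ticket 3 (Crash on save): blocked_by=1 -> Export error
  - ticket 4 (Login fails): blocked_by=3 -> Crash on save
  - ticket 5 (Off by one): blocked_by=NULL -> NULL
  - ticket 6 (Wrong timezone): blocked_by=5 -> Off by one
  - ticket 7 (Race condition): blocked_by=4 -> Login fails
  - ticket 8 (Slow page load): blocked_by=NULL -> NULL
  - ticket 9 (Memory leak): blocked_by=8 -> Slow page load

SQL:
SELECT a.title, b.name AS agent, c.title AS blocked_by
FROM tickets a
LEFT JOIN agents b ON a.agent_id = b.id
LEFT JOIN tickets c ON a.blocked_by = c.id

Result:
title          | agent  | blocked_by    
---------------+--------+---------------
Export error   | Olivia | NULL          
Wrong total    | Olivia | Export error  
Crash on save  | Quinn  | Export error  
Login fails    | Quinn  | Crash on save 
Off by one     | Julia  | NULL          
Wrong timezone | Beth   | Off by one    
Race condition | Beth   | Login fails   
Slow page load | Olivia | NULL          
Memory leak    | NULL   | Slow page load


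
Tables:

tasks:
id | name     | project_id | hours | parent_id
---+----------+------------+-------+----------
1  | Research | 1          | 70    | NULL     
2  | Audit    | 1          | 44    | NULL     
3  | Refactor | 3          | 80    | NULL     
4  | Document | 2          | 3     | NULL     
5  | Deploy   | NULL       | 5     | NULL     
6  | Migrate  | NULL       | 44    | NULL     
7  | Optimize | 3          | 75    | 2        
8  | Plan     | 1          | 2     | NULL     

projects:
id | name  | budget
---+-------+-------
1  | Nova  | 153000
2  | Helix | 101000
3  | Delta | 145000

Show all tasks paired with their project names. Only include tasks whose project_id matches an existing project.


INNER JOIN keeps only tasks rows whose project_id matches an id in projects. Walk through each task:
  - task 1 (Research): project_id=1 -> matches Nova
  - task 2 (Audit): project_id=1 -> matches Nova
  - task 3 (Refactor): project_id=3 -> matches Delta
  - task 4 (Document): project_id=2 -> matches Helix
  - task 5 (Deploy): project_id=NULL, no match -> dropped
  - task 6 (Migrate): project_id=NULL, no match -> dropped
  - task 7 (Optimize): project_id=3 -> matches Delta
  - task 8 (Plan): project_id=1 -> matches Nova
So 2 of 8 rows are dropped.

SQL:
SELECT a.name, b.name AS project
FROM tasks a
INNER JOIN projects b ON a.project_id = b.id

Result:
name     | project
---------+--------
Research | Nova   
Audit    | Nova   
Refactor | Delta  
Document | Helix  
Optimize | Delta  
Plan     | Nova   


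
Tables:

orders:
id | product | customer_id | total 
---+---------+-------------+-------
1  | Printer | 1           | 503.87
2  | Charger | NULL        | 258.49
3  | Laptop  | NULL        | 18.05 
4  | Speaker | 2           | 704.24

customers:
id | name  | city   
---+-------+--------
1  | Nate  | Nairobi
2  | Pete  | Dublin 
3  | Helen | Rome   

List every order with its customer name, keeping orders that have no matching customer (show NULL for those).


LEFT JOIN keeps every row from orders (the left table); where customer_id has no match in customers, the customer columns become NULL. Walk through each order:
  - order 1 (Printer): customer_id=1 -> matches Nate
  - order 2 (Charger): customer_id=NULL, no match -> kept with NULL
  - order 3 (Laptop): customer_id=NULL, no match -> kept with NULL
  - order 4 (Speaker): customer_id=2 -> matches Pete
All 4 rows appear; 2 have NULL customer.

SQL:
SELECT a.product, b.name AS customer
FROM orders a
LEFT JOIN customers b ON a.customer_id = b.id

Result:
product | customer
--------+---------
Printer | Nate    
Charger | NULL    
Laptop  | NULL    
Speaker | Pete    


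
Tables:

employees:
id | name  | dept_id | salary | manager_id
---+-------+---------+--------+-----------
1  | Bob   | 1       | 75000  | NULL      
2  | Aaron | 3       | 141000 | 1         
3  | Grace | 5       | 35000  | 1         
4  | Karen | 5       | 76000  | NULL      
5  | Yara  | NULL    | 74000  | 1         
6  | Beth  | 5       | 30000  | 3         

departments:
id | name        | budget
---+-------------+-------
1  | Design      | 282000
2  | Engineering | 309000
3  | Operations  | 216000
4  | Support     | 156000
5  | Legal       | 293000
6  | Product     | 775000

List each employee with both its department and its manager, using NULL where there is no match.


Two LEFT JOINs from the same base table employees: one to departments via dept_id, one to employees itself via manager_id. Both are LEFT so every employee is preserved.
Match against departments:
  - employee 1 (Bob): dept_id=1 -> matches Design
  - employee 2 (Aaron): dept_id=3 -> matches Operations
  - employee 3 (Grace): dept_id=5 -> matches Legal
  - employee 4 (Karen): dept_id=5 -> matches Legal
  - employee 5 (Yara): dept_id=NULL, no match -> kept with NULL
  - employee 6 (Beth): dept_id=5 -> matches Legal
Match against employees (self):
  - employee 1 (Bob): manager_id=NULL -> NULL
  - employee 2 (Aaron): manager_id=1 -> Bob
  - employee 3 (Grace): manager_id=1 -> Bob
  - employee 4 (Karen): manager_id=NULL -> NULL
  - employee 5 (Yara): manager_id=1 -> Bob
  - employee 6 (Beth): manager_id=3 -> Grace

SQL:
SELECT a.name, b.name AS department, c.name AS manager
FROM employees a
LEFT JOIN departments b ON a.dept_id = b.id
LEFT JOIN employees c ON a.manager_id = c.id

Result:
name  | department | manager
------+------------+--------
Bob   | Design     | NULL   
Aaron | Operations | Bob    
Grace | Legal      | Bob    
Karen | Legal      | NULL   
Yara  | NULL       | Bob    
Beth  | Legal      | Grace  


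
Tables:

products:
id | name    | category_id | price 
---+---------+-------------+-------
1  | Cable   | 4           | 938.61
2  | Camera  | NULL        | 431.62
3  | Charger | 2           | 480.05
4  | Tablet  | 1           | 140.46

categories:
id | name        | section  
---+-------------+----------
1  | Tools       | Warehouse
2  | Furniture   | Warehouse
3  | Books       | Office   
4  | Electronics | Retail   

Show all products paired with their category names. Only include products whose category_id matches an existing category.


INNER JOIN keeps only products rows whose category_id matches an id in categories. Walk through each product:
  - product 1 (Cable): category_id=4 -> matches Electronics
  - product 2 (Camera): category_id=NULL, no match -> dropped
  - product 3 (Charger): category_id=2 -> matches Furniture
  - product 4 (Tablet): category_id=1 -> matches Tools
So 1 of 4 rows is dropped.

SQL:
SELECT a.name, b.name AS category
FROM products a
INNER JOIN categories b ON a.category_id = b.id

Result:
name    | category   
--------+------------
Cable   | Electronics
Charger | Furniture  
Tablet  | Tools      


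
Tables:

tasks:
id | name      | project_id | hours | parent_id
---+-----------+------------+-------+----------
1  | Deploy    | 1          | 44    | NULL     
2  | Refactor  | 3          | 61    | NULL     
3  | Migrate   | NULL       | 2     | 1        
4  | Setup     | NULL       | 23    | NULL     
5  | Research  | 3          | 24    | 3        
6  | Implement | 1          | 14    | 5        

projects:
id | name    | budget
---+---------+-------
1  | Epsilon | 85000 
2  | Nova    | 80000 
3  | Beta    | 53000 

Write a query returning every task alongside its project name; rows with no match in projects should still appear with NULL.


LEFT JOIN keeps every row from tasks (the left table); where project_id has no match in projects, the project columns become NULL. Walk through each task:
  - task 1 (Deploy): project_id=1 -> matches Epsilon
  - task 2 (Refactor): project_id=3 -> matches Beta
  - task 3 (Migrate): project_id=NULL, no match -> kept with NULL
  - task 4 (Setup): project_id=NULL, no match -> kept with NULL
  - task 5 (Research): project_id=3 -> matches Beta
  - task 6 (Implement): project_id=1 -> matches Epsilon
All 6 rows appear; 2 have NULL project.

SQL:
SELECT a.name, b.name AS project
FROM tasks a
LEFT JOIN projects b ON a.project_id = b.id

Result:
name      | project
----------+--------
Deploy    | Epsilon
Refactor  | Beta   
Migrate   | NULL   
Setup     | NULL   
Research  | Beta   
Implement | Epsilon
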